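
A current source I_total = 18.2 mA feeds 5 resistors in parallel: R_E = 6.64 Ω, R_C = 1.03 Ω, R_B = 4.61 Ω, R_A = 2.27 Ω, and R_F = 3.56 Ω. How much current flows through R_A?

I ≈ 3.89 mA

Total conductance ΣG = 1/6.64 + 1/1.03 + 1/4.61 + 1/2.27 + 1/3.56 = 2.060 (units of 1/Ω).
By the current-divider rule, I = I_total · G_k/ΣG = 18.2 × 0.2139 = 3.892 mA.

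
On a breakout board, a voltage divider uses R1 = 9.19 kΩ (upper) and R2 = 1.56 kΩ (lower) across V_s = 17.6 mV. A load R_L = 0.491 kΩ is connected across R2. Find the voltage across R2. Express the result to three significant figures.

First combine the lower leg with the load: R2 ‖ R_L = 0.3735 kΩ.
Then V_out = V_s · R2'/(R1 + R2') = 17.6 × 0.3735/9.563 = 0.6873 mV.

V_out ≈ 0.687 mV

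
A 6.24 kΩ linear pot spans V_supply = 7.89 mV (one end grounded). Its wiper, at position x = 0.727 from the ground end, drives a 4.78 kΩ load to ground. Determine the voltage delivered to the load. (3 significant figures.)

The pot divides into 1.704 kΩ above the wiper and 4.536 kΩ below.
(x·R_p) ‖ R_L = 2.328 kΩ.
V_out = 7.89 × 2.328/(1.704 + 2.328) = 4.556 mV.

V_out ≈ 4.56 mV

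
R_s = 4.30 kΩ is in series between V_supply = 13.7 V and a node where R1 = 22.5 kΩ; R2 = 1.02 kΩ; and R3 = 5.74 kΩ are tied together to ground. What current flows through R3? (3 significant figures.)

Parallel bank: R_p = 1/(1/22.5 + 1/1.02 + 1/5.74) = 0.8340 kΩ.
V_A by voltage divider: V_A = 13.7 × 0.8340/(4.30 + 0.8340) = 2.225 V.
I(R3) = V_A / R3 = 2.225/5.74 = 0.3877 mA.

I ≈ 0.388 mA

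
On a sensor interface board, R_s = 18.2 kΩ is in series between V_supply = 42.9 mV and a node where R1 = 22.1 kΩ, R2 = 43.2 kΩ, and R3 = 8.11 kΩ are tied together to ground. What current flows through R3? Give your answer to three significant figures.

I ≈ 1.18 µA

Combine the parallel branches: R_p = (1/22.1 + 1/43.2 + 1/8.11)⁻¹ = 5.216 kΩ.
V_A = 42.9 × 5.216/23.42 = 9.557 mV.
I(R3) = V_A / R3 = 9.557/8.11 = 1.178 µA.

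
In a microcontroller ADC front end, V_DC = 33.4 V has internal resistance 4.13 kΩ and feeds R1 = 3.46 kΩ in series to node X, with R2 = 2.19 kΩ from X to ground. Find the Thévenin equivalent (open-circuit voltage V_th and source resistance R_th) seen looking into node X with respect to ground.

R1' = 4.13 + 3.46 = 7.590 kΩ (source resistance + R1).
Open-circuit (no load on X): V_th = V_DC · R2/(R1' + R2) = 33.4 × 2.19/(7.590 + 2.19) = 7.479 V.
Zeroing V_DC shorts the top of R1' to ground, so R_th = R1' ‖ R2 = 1.700 kΩ.

V_th ≈ 7.48 V, R_th ≈ 1.70 kΩ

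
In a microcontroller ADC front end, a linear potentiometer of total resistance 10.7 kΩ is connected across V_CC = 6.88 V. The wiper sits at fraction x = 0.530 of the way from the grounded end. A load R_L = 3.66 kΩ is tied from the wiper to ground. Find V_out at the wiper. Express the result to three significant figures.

V_out ≈ 2.11 V

Lower segment x·R_p = 5.671 kΩ; upper segment (1−x)·R_p = 5.029 kΩ.
Lower segment in parallel with the load: 5.671 ‖ 3.66 = 2.224 kΩ.
V_out = 6.88 × 2.224/(5.029 + 2.224) = 2.110 V.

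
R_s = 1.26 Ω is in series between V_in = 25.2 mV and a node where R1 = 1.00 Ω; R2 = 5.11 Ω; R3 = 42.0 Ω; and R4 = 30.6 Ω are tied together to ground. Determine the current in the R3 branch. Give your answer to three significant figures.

I ≈ 0.233 mA

Parallel bank: R_p = 1/(1/1.00 + 1/5.11 + 1/42.0 + 1/30.6) = 0.7986 Ω.
V_A by voltage divider: V_A = 25.2 × 0.7986/(1.26 + 0.7986) = 9.776 mV.
I(R3) = V_A / R3 = 9.776/42.0 = 0.2328 mA.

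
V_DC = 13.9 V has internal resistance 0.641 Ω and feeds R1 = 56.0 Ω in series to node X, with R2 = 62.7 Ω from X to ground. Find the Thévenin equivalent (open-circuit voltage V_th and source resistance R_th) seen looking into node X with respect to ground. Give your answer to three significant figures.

V_th ≈ 7.30 V, R_th ≈ 29.8 Ω

R1' = 0.641 + 56.0 = 56.64 Ω (source resistance + R1).
With X open, the divider is unloaded: V_th = 13.9 × 62.7/119.3 = 7.303 V.
Zeroing V_DC shorts the top of R1' to ground, so R_th = R1' ‖ R2 = 29.76 Ω.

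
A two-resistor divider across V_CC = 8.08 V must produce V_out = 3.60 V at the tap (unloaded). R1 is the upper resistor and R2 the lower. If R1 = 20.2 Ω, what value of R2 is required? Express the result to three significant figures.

V_out/V_CC = R2/(R1+R2) = 0.4455.
R2 = R1 · 0.4455/(1 − 0.4455) = 16.23 Ω.

R2 ≈ 16.2 Ω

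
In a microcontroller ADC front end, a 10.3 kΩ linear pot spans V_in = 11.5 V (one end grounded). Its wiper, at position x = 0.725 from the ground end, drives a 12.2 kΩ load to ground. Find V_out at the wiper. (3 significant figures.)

V_out ≈ 7.14 V

The pot divides into 2.833 kΩ above the wiper and 7.468 kΩ below.
Lower segment in parallel with the load: 7.468 ‖ 12.2 = 4.632 kΩ.
Then V_out = V_in · 4.632/(2.833 + 4.632) = 7.136 V.
(Unloaded: V_out = x·V_in = 8.34 V.)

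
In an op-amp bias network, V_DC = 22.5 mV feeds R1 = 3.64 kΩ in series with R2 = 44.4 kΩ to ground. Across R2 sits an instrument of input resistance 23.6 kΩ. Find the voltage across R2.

V_out ≈ 18.2 mV

The load sits in parallel with R2, giving an effective lower resistance R2' = R2·R_L/(R2+R_L) = 15.41 kΩ.
Then V_out = V_DC · R2'/(R1 + R2') = 22.5 × 15.41/19.05 = 18.20 mV.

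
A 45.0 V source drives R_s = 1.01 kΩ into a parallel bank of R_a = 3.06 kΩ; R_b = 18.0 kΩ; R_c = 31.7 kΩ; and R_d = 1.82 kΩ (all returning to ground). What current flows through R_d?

Parallel bank: R_p = 1/(1/3.06 + 1/18.0 + 1/31.7 + 1/1.82) = 1.038 kΩ.
V_A = 45.0 × 1.038/2.048 = 22.81 V.
I(R_d) = V_A / R_d = 22.81/1.82 = 12.53 mA.
(Equivalently: I_total = 21.97 mA, then current-divider fraction G_k/ΣG = 0.5704.)

I ≈ 12.5 mA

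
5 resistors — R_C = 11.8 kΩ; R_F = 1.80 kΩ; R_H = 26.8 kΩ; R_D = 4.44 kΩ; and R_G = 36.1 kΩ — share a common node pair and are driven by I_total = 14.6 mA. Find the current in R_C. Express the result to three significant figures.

I ≈ 1.33 mA

Conductances: ΣG = 1/11.8 + 1/1.80 + 1/26.8 + 1/4.44 + 1/36.1 = 0.9305 (1/kΩ).
R_C takes the fraction G_k/ΣG = 0.08475/0.9305 = 0.09107, so I = 14.6 × 0.09107 = 1.330 mA.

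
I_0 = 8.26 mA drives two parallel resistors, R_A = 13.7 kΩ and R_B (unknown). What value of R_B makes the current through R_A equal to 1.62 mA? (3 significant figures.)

R_B ≈ 3.34 kΩ

In a two-way split, I_A/I_0 = R_B/(R_A + R_B).
With f = 0.1961, R_B = R_A · f/(1−f) = 13.7 × 0.2440 = 3.342 kΩ.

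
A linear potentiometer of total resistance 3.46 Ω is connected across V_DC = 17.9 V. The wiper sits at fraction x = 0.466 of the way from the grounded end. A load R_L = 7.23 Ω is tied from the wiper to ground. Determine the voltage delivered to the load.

V_out ≈ 7.45 V

Lower segment x·R_p = 1.612 Ω; upper segment (1−x)·R_p = 1.848 Ω.
Lower segment in parallel with the load: 1.612 ‖ 7.23 = 1.318 Ω.
Loaded-divider output: V_out = 17.9 × 0.4164 = 7.454 V.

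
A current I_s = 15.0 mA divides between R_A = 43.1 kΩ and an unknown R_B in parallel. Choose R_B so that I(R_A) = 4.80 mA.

The fraction through R_A equals R_B/(R_A+R_B).
4.80/15.0 = R_B/(R_A + R_B) → R_B = R_A · (0.3200)/(1 − 0.3200) = 43.1 × 0.4706 = 20.28 kΩ.

R_B ≈ 20.3 kΩ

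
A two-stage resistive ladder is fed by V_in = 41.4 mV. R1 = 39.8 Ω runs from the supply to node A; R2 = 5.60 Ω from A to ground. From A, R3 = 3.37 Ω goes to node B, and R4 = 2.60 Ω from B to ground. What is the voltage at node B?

V_B ≈ 1.22 mV

Node A sees R2 in parallel with the series input of stage 2, R3 + R4 = 5.970 Ω.
Effective lower resistance at A: R2 ‖ 5.970 = 2.890 Ω.
First divider: V_A = V_in · 2.890/(39.8 + 2.890) = 2.802 mV.
V_B = V_A × 0.4355 = 1.220 mV.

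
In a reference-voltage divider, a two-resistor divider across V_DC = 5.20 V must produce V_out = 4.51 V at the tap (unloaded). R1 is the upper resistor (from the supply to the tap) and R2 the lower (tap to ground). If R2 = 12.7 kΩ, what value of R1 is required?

R1 ≈ 1.94 kΩ

V_out/V_DC = R2/(R1+R2) = 0.8673.
R1 = R2·(1/k − 1) = 12.7 × 0.1530 = 1.943 kΩ.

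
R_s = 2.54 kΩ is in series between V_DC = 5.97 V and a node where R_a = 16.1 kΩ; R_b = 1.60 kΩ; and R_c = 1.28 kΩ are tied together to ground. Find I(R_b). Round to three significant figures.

Equivalent of the parallel group: R_p = 0.6810 kΩ.
V_A by voltage divider: V_A = 5.97 × 0.6810/(2.54 + 0.6810) = 1.262 V.
I(R_b) = V_A / R_b = 1.262/1.60 = 0.7889 mA.
(Equivalently: I_total = 1.853 mA, then current-divider fraction G_k/ΣG = 0.4256.)

I ≈ 0.789 mA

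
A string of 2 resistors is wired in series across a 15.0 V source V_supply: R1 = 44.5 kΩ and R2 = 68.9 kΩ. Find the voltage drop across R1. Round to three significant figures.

Series total: ΣR = 44.5 + 68.9 = 113.4 kΩ.
V = V_supply · R/ΣR = 15.0 × 0.3924 = 5.886 V.

V ≈ 5.89 V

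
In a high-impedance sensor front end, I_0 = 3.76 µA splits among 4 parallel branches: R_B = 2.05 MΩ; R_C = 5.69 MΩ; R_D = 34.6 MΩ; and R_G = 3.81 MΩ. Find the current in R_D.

I ≈ 0.114 µA

ΣG = 1/2.05 + 1/5.69 + 1/34.6 + 1/3.81 = 0.9549.
Current divider: I(R_D) = I_0 · G_k/ΣG = 3.76 × (0.02890/0.9549) = 3.76 × 0.03027 = 0.1138 µA.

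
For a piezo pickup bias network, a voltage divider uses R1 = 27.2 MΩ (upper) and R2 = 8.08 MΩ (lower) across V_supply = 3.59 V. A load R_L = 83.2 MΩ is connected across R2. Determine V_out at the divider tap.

First combine the lower leg with the load: R2 ‖ R_L = 7.365 MΩ.
Now apply the divider: V_out = 3.59 × 0.2131 = 0.7649 V.

V_out ≈ 0.765 V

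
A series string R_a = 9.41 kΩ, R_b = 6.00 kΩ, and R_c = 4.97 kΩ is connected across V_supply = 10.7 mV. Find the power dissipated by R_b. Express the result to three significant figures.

P ≈ 1.65 nW

ΣR = 20.38 kΩ → I = 10.7/20.38 = 0.5250 µA.
P(R_b) = I²·R_b = (0.5250)² × 6.00 = 1.654 nW.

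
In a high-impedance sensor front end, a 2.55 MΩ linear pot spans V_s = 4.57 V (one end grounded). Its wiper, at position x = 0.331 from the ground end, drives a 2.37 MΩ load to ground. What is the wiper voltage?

Split the track: R_lower = x·R_p = 0.8440 MΩ, R_upper = (1−x)·R_p = 1.706 MΩ.
(x·R_p) ‖ R_L = 0.6224 MΩ.
V_out = 4.57 × 0.6224/(1.706 + 0.6224) = 1.222 V.

V_out ≈ 1.22 V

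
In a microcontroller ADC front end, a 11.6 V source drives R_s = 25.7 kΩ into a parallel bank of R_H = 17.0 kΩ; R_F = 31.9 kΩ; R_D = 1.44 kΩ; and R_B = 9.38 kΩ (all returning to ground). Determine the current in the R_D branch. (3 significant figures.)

I ≈ 0.337 mA

Combine the parallel branches: R_p = (1/17.0 + 1/31.9 + 1/1.44 + 1/9.38)⁻¹ = 1.122 kΩ.
V_A = 11.6 × 1.122/26.82 = 0.4853 V.
Branch current I = V_A/R_D = 0.4853/1.44 = 0.3370 mA.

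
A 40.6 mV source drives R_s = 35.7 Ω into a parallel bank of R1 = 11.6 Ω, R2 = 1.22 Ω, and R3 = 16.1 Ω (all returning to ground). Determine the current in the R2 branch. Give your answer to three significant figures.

I ≈ 0.936 mA

Combine the parallel branches: R_p = (1/11.6 + 1/1.22 + 1/16.1)⁻¹ = 1.033 Ω.
V_A = 40.6 × 1.033/36.73 = 1.142 mV.
Branch current I = V_A/R2 = 1.142/1.22 = 0.9359 mA.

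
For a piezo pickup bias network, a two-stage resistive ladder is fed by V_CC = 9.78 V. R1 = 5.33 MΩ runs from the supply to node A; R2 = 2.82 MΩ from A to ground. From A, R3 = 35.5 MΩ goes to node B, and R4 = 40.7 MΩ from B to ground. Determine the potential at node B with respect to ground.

V_B ≈ 1.76 V

Looking into the second stage from A: R3 + R4 = 76.20 MΩ appears in parallel with R2.
Effective lower resistance at A: R2 ‖ 76.20 = 2.719 MΩ.
V_A = 9.78 × 2.719/(5.33 + 2.719) = 3.304 V.
Then the unloaded second divider: V_B = V_A × R4/(R3+R4) = 3.304 × 0.5341 = 1.765 V.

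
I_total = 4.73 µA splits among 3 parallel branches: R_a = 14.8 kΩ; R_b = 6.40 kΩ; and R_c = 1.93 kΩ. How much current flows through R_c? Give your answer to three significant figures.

I ≈ 3.30 µA

Total conductance ΣG = 1/14.8 + 1/6.40 + 1/1.93 = 0.7420 (units of 1/kΩ).
R_c takes the fraction G_k/ΣG = 0.5181/0.7420 = 0.6983, so I = 4.73 × 0.6983 = 3.303 µA.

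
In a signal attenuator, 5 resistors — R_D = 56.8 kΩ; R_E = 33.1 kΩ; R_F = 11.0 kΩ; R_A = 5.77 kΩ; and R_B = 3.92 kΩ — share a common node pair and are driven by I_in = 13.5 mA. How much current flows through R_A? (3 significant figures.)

Conductances: ΣG = 1/56.8 + 1/33.1 + 1/11.0 + 1/5.77 + 1/3.92 = 0.5671 (1/kΩ).
By the current-divider rule, I = I_in · G_k/ΣG = 13.5 × 0.3056 = 4.125 mA.

I ≈ 4.13 mA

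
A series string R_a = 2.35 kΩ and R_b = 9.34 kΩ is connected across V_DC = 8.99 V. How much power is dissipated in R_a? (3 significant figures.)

Series current I = V_DC/ΣR = 8.99/11.69 = 0.7690 mA.
P(R_a) = I²·R_a = (0.7690)² × 2.35 = 1.390 mW.

P ≈ 1.39 mW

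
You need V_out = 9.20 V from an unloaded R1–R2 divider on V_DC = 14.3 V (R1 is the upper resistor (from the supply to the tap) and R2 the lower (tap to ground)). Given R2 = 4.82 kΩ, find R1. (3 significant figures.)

Required fraction k = V_out/V_DC = 0.6434.
R1 = R2·(1/k − 1) = 4.82 × 0.5543 = 2.672 kΩ.

R1 ≈ 2.67 kΩ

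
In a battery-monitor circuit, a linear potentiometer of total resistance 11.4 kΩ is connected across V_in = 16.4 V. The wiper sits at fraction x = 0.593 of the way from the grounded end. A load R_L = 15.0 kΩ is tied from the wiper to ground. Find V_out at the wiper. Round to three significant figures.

V_out ≈ 8.22 V

The pot divides into 4.640 kΩ above the wiper and 6.760 kΩ below.
Lower segment in parallel with the load: 6.760 ‖ 15.0 = 4.660 kΩ.
V_out = 16.4 × 4.660/(4.640 + 4.660) = 8.218 V.
(Unloaded: V_out = x·V_in = 9.73 V.)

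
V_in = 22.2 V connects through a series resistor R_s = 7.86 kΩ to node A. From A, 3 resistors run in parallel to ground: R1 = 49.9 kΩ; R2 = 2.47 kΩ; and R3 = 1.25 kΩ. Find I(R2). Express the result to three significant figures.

Equivalent of the parallel group: R_p = 0.8164 kΩ.
V_A by voltage divider: V_A = 22.2 × 0.8164/(7.86 + 0.8164) = 2.089 V.
I(R2) = V_A / R2 = 2.089/2.47 = 0.8457 mA.
(Check via current divider: I_total = 2.559 mA; share G_k/ΣG = 0.3305 → same result.)

I ≈ 0.846 mA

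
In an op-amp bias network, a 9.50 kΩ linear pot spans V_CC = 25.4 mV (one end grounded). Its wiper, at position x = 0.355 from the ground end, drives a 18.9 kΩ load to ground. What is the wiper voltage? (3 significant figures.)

V_out ≈ 8.09 mV

The pot divides into 6.128 kΩ above the wiper and 3.372 kΩ below.
(x·R_p) ‖ R_L = 2.862 kΩ.
Loaded-divider output: V_out = 25.4 × 0.3184 = 8.086 mV.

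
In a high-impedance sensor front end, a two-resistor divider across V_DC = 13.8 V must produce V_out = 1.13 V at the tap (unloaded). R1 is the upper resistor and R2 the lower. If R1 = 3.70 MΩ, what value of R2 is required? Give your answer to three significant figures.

R2 ≈ 0.330 MΩ

V_out/V_DC = R2/(R1+R2) = 0.08188.
Rearranging, R2 = R1·k/(1−k) = 3.70 × 0.08919 = 0.3300 MΩ.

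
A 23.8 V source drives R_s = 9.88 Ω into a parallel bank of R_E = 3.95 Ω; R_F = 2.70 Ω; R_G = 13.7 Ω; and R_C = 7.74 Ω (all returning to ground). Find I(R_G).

Combine the parallel branches: R_p = (1/3.95 + 1/2.70 + 1/13.7 + 1/7.74)⁻¹ = 1.211 Ω.
V_A by voltage divider: V_A = 23.8 × 1.211/(9.88 + 1.211) = 2.599 V.
Branch current I = V_A/R_G = 2.599/13.7 = 0.1897 A.

I ≈ 0.190 A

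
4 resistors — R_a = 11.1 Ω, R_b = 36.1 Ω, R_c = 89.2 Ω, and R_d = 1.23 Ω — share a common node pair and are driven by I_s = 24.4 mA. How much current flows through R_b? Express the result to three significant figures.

Conductances: ΣG = 1/11.1 + 1/36.1 + 1/89.2 + 1/1.23 = 0.9420 (1/Ω).
R_b takes the fraction G_k/ΣG = 0.02770/0.9420 = 0.02941, so I = 24.4 × 0.02941 = 0.7175 mA.

I ≈ 0.718 mA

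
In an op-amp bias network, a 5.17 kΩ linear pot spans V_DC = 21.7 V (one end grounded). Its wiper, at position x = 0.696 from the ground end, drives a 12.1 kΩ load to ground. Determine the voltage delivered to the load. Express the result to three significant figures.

V_out ≈ 13.9 V

Lower segment x·R_p = 3.598 kΩ; upper segment (1−x)·R_p = 1.572 kΩ.
(x·R_p) ‖ R_L = 2.774 kΩ.
V_out = 21.7 × 2.774/(1.572 + 2.774) = 13.85 V.
(Unloaded: V_out = x·V_DC = 15.1 V.)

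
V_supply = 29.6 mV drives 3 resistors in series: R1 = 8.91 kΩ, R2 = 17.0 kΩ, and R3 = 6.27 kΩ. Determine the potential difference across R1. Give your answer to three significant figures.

Series total: ΣR = 8.91 + 17.0 + 6.27 = 32.18 kΩ.
By the voltage-divider rule, V = 29.6 × 8.910/32.18 = 8.196 mV.

V ≈ 8.20 mV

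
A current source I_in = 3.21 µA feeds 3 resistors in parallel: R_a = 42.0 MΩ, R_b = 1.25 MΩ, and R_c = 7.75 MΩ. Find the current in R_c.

I ≈ 0.435 µA

Total conductance ΣG = 1/42.0 + 1/1.25 + 1/7.75 = 0.9528 (units of 1/MΩ).
R_c takes the fraction G_k/ΣG = 0.1290/0.9528 = 0.1354, so I = 3.21 × 0.1354 = 0.4347 µA.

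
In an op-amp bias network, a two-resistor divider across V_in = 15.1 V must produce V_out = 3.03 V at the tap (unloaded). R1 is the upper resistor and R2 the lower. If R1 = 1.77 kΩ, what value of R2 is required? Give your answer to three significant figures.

R2 ≈ 0.444 kΩ

Required fraction k = V_out/V_in = 0.2007.
So R2 = R1 · V_out/(V_in − V_out) = 1.77 × 3.03/(15.1 − 3.03) = 1.77 × 0.2510 = 0.4443 kΩ.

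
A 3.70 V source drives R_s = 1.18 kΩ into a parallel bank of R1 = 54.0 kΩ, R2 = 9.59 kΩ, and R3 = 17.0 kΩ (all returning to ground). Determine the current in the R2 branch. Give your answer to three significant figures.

I ≈ 0.318 mA

Parallel bank: R_p = 1/(1/54.0 + 1/9.59 + 1/17.0) = 5.506 kΩ.
Node voltage V_A = V_s · R_p/(R_s + R_p) = 3.70 × 0.8235 = 3.047 V.
Branch current I = V_A/R2 = 3.047/9.59 = 0.3177 mA.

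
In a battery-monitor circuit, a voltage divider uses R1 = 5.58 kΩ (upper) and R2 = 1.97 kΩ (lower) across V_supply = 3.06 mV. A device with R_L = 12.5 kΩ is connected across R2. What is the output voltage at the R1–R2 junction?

V_out ≈ 0.715 mV

The load sits in parallel with R2, giving an effective lower resistance R2' = R2·R_L/(R2+R_L) = 1.702 kΩ.
Now apply the divider: V_out = 3.06 × 0.2337 = 0.7151 mV.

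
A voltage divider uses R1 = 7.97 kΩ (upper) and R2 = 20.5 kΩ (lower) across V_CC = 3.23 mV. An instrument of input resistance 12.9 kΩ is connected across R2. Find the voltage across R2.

V_out ≈ 1.61 mV

The load sits in parallel with R2, giving an effective lower resistance R2' = R2·R_L/(R2+R_L) = 7.918 kΩ.
Now apply the divider: V_out = 3.23 × 0.4984 = 1.610 mV.
(Unloaded it would be 2.33 mV; the load pulls it down.)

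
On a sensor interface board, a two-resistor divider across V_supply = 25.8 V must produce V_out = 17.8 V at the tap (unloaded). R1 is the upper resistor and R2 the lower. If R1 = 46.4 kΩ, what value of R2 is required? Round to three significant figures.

Required fraction k = V_out/V_supply = 0.6899.
R2 = R1 · 0.6899/(1 − 0.6899) = 103.2 kΩ.

R2 ≈ 103 kΩ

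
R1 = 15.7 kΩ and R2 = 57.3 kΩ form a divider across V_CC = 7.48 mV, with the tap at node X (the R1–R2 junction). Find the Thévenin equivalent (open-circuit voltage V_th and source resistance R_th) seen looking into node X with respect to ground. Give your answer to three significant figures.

V_th ≈ 5.87 mV, R_th ≈ 12.3 kΩ

V_th is the unloaded tap voltage: V_CC · R2/(R1+R2) = 7.48 × 0.7849 = 5.871 mV.
Looking into X with the source shorted: R_th = R1·R2/(R1+R2) = 15.70 × 57.3/73.00 = 12.32 kΩ.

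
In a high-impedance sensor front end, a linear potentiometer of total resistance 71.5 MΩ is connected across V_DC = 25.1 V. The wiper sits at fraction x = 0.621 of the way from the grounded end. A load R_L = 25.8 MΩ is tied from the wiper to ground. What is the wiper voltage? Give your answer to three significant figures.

Split the track: R_lower = x·R_p = 44.40 MΩ, R_upper = (1−x)·R_p = 27.10 MΩ.
(x·R_p) ‖ R_L = 16.32 MΩ.
V_out = 25.1 × 16.32/(27.10 + 16.32) = 9.434 V.
(Unloaded: V_out = x·V_DC = 15.6 V.)

V_out ≈ 9.43 V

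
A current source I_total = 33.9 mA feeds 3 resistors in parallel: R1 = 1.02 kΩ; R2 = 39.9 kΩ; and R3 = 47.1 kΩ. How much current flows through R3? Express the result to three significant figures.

Conductances: ΣG = 1/1.02 + 1/39.9 + 1/47.1 = 1.027 (1/kΩ).
R3 takes the fraction G_k/ΣG = 0.02123/1.027 = 0.02068, so I = 33.9 × 0.02068 = 0.7010 mA.

I ≈ 0.701 mA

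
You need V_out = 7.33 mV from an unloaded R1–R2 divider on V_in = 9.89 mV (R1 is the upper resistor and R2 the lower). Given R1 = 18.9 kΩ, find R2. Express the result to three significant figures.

R2 ≈ 54.1 kΩ

The divider ratio is R2/(R1+R2) = 7.33/9.89 = 0.7412.
R2 = R1 · 0.7412/(1 − 0.7412) = 54.12 kΩ.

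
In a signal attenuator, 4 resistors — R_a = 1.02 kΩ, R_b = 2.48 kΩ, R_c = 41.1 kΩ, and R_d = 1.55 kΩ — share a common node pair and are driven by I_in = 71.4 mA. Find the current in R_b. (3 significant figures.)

I ≈ 14.0 mA

ΣG = 1/1.02 + 1/2.48 + 1/41.1 + 1/1.55 = 2.053.
By the current-divider rule, I = I_in · G_k/ΣG = 71.4 × 0.1964 = 14.02 mA.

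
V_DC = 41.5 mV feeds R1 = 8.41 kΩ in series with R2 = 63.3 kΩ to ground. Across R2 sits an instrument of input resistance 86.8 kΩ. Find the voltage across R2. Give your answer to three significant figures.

R2 ‖ R_L = (63.3 × 86.8)/(63.3 + 86.8) = 36.61 kΩ.
Voltage divider with the loaded lower leg: V_out = 41.5 × 36.61/(8.41 + 36.61) = 41.5 × 0.8132 = 33.75 mV.

V_out ≈ 33.7 mV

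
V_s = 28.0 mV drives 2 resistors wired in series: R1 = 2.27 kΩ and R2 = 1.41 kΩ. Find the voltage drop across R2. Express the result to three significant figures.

Total series resistance ΣR = 2.27 + 1.41 = 3.680 kΩ.
By the voltage-divider rule, V = 28.0 × 1.410/3.680 = 10.73 mV.

V ≈ 10.7 mV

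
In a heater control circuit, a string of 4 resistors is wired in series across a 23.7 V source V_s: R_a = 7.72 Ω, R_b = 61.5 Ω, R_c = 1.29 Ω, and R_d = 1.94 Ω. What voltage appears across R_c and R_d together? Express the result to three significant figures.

V ≈ 1.06 V

ΣR = 7.72 + 61.5 + 1.29 + 1.94 = 72.45 Ω.
R_{R_c..R_d} = 1.29 + 1.94 = 3.230 Ω.
Voltage divider: V = V_s · (3.230 / 72.45) = 23.7 × 0.04458 = 1.057 V.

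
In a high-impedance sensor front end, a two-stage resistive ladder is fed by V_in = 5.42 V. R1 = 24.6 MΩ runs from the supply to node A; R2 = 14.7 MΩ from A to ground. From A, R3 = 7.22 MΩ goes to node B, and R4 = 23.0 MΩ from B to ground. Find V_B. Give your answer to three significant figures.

The second stage (R3 + R4 = 30.22 MΩ) loads node A in parallel with R2.
R2 ‖ (R3+R4) = 9.889 MΩ.
First divider: V_A = V_in · 9.889/(24.6 + 9.889) = 1.554 V.
Stage 2 is unloaded, so V_B = V_A · R4/(R3+R4) = 1.554 × 23.0/30.22 = 1.183 V.

V_B ≈ 1.18 V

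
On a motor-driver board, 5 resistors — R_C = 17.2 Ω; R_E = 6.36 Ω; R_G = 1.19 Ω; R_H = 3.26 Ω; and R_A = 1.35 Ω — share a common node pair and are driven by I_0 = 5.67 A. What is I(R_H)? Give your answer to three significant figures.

I ≈ 0.827 A

Conductances: ΣG = 1/17.2 + 1/6.36 + 1/1.19 + 1/3.26 + 1/1.35 = 2.103 (1/Ω).
R_H takes the fraction G_k/ΣG = 0.3067/2.103 = 0.1458, so I = 5.67 × 0.1458 = 0.8270 A.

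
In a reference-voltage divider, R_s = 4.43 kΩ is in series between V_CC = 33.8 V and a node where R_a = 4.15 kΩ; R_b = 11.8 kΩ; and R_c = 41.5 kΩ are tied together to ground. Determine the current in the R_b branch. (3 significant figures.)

Equivalent of the parallel group: R_p = 2.859 kΩ.
Node voltage V_A = V_CC · R_p/(R_s + R_p) = 33.8 × 0.3922 = 13.26 V.
I(R_b) = V_A / R_b = 13.26/11.8 = 1.123 mA.

I ≈ 1.12 mA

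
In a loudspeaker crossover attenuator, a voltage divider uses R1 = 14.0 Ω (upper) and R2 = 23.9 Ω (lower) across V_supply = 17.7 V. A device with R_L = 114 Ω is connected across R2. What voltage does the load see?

V_out ≈ 10.4 V

First combine the lower leg with the load: R2 ‖ R_L = 19.76 Ω.
Voltage divider with the loaded lower leg: V_out = 17.7 × 19.76/(14.0 + 19.76) = 17.7 × 0.5853 = 10.36 V.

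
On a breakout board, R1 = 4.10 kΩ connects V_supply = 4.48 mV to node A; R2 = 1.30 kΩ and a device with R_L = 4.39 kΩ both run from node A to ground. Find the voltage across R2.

V_out ≈ 0.881 mV

R2 ‖ R_L = (1.30 × 4.39)/(1.30 + 4.39) = 1.003 kΩ.
Now apply the divider: V_out = 4.48 × 0.1965 = 0.8805 mV.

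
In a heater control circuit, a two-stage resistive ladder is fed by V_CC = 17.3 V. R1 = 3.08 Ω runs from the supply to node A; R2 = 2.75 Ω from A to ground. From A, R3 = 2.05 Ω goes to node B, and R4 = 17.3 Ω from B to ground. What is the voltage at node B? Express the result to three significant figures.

The second stage (R3 + R4 = 19.35 Ω) loads node A in parallel with R2.
R2 ‖ (R3+R4) = 2.408 Ω.
V_A = 17.3 × 2.408/(3.08 + 2.408) = 7.590 V.
V_B = V_A × 0.8941 = 6.786 V.

V_B ≈ 6.79 V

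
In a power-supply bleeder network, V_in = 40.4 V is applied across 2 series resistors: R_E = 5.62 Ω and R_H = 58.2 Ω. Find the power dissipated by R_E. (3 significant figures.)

P ≈ 2.25 W

ΣR = 63.82 Ω → I = 40.4/63.82 = 0.6330 A.
V(R_E) = I·R = 3.558 V; P = V·I = 3.558 × 0.6330 = 2.252 W.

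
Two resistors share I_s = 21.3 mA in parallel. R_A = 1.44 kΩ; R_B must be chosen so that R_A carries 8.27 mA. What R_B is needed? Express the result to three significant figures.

R_B ≈ 0.914 kΩ

The fraction through R_A equals R_B/(R_A+R_B).
8.27/21.3 = R_B/(R_A + R_B) → R_B = R_A · (0.3883)/(1 − 0.3883) = 1.44 × 0.6347 = 0.9140 kΩ.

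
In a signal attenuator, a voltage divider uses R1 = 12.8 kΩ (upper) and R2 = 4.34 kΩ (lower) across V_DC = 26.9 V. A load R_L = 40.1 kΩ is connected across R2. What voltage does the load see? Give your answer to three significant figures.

First combine the lower leg with the load: R2 ‖ R_L = 3.916 kΩ.
Then V_out = V_DC · R2'/(R1 + R2') = 26.9 × 3.916/16.72 = 6.302 V.
(Unloaded it would be 6.81 V; the load pulls it down.)

V_out ≈ 6.30 V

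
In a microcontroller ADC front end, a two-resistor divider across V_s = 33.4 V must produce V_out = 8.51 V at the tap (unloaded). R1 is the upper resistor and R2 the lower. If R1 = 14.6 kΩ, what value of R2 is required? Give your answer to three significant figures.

V_out/V_s = R2/(R1+R2) = 0.2548.
R2 = R1 · 0.2548/(1 − 0.2548) = 4.992 kΩ.

R2 ≈ 4.99 kΩ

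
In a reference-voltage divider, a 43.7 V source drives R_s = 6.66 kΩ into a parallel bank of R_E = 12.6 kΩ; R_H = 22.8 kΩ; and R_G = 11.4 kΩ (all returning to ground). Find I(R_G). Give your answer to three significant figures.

Combine the parallel branches: R_p = (1/12.6 + 1/22.8 + 1/11.4)⁻¹ = 4.741 kΩ.
V_A by voltage divider: V_A = 43.7 × 4.741/(6.66 + 4.741) = 18.17 V.
Branch current I = V_A/R_G = 18.17/11.4 = 1.594 mA.
(Check via current divider: I_total = 3.833 mA; share G_k/ΣG = 0.4158 → same result.)

I ≈ 1.59 mA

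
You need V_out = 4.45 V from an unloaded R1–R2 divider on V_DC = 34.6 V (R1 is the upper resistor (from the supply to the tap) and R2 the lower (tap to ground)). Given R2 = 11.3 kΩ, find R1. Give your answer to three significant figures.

R1 ≈ 76.6 kΩ

Required fraction k = V_out/V_DC = 0.1286.
R1 = R2·(1/k − 1) = 11.3 × 6.775 = 76.56 kΩ.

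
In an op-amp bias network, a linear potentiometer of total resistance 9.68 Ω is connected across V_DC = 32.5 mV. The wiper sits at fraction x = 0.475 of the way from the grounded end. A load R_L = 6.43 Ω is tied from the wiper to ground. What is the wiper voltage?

Split the track: R_lower = x·R_p = 4.598 Ω, R_upper = (1−x)·R_p = 5.082 Ω.
R_L loads the lower segment: effective lower R = 2.681 Ω.
Then V_out = V_DC · 2.681/(5.082 + 2.681) = 11.22 mV.
(Unloaded: V_out = x·V_DC = 15.4 mV.)

V_out ≈ 11.2 mV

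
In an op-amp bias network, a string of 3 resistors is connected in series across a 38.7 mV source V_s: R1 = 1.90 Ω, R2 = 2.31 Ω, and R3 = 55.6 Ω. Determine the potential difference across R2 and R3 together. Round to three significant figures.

ΣR = 1.90 + 2.31 + 55.6 = 59.81 Ω.
R_{R2..R3} = 2.31 + 55.6 = 57.91 Ω.
By the voltage-divider rule, V = 38.7 × 57.91/59.81 = 37.47 mV.

V ≈ 37.5 mV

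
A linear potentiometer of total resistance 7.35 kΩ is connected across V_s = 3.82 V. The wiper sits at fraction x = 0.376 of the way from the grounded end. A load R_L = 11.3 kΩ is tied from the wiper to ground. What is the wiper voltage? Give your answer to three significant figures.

Lower segment x·R_p = 2.764 kΩ; upper segment (1−x)·R_p = 4.586 kΩ.
Lower segment in parallel with the load: 2.764 ‖ 11.3 = 2.221 kΩ.
Then V_out = V_s · 2.221/(4.586 + 2.221) = 1.246 V.
(Unloaded: V_out = x·V_s = 1.44 V.)

V_out ≈ 1.25 V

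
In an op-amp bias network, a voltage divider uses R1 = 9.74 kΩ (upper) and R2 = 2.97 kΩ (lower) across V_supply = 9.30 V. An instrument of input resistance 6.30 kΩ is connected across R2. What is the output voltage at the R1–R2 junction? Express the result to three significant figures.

V_out ≈ 1.60 V

R2 ‖ R_L = (2.97 × 6.30)/(2.97 + 6.30) = 2.018 kΩ.
Now apply the divider: V_out = 9.30 × 0.1717 = 1.596 V.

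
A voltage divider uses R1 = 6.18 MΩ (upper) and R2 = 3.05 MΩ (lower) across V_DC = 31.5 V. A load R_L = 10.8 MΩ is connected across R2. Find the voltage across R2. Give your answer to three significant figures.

V_out ≈ 8.75 V

R2 ‖ R_L = (3.05 × 10.8)/(3.05 + 10.8) = 2.378 MΩ.
Voltage divider with the loaded lower leg: V_out = 31.5 × 2.378/(6.18 + 2.378) = 31.5 × 0.2779 = 8.754 V.
(Unloaded it would be 10.4 V; the load pulls it down.)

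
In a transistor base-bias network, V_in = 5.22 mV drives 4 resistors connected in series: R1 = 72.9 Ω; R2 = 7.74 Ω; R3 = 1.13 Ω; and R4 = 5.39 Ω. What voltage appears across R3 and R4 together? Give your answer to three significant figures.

V ≈ 0.390 mV

ΣR = 72.9 + 7.74 + 1.13 + 5.39 = 87.16 Ω.
R_{R3..R4} = 1.13 + 5.39 = 6.520 Ω.
V = V_in · R/ΣR = 5.22 × 0.07480 = 0.3905 mV.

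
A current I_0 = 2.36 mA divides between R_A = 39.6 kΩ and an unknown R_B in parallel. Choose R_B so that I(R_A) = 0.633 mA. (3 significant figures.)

In a two-way split, I_A/I_0 = R_B/(R_A + R_B).
0.633/2.36 = R_B/(R_A + R_B) → R_B = R_A · (0.2682)/(1 − 0.2682) = 39.6 × 0.3665 = 14.51 kΩ.

R_B ≈ 14.5 kΩ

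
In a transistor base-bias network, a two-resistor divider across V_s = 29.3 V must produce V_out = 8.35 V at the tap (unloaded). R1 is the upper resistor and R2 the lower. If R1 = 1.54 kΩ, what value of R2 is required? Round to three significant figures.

R2 ≈ 0.614 kΩ

V_out/V_s = R2/(R1+R2) = 0.2850.
Rearranging, R2 = R1·k/(1−k) = 1.54 × 0.3986 = 0.6138 kΩ.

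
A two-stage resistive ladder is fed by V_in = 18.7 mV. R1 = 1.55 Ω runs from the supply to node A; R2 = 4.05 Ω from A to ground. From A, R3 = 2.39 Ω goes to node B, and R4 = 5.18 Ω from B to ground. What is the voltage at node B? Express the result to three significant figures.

V_B ≈ 8.06 mV

The second stage (R3 + R4 = 7.570 Ω) loads node A in parallel with R2.
Effective lower resistance at A: R2 ‖ 7.570 = 2.638 Ω.
So V_A = 18.7 × 0.6299 = 11.78 mV.
Then the unloaded second divider: V_B = V_A × R4/(R3+R4) = 11.78 × 0.6843 = 8.061 mV.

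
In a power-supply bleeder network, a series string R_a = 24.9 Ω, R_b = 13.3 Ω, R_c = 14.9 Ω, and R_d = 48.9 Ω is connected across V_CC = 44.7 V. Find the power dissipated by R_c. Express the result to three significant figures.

ΣR = 102.0 Ω → I = 44.7/102.0 = 0.4382 A.
V(R_c) = I·R = 6.530 V; P = V·I = 6.530 × 0.4382 = 2.862 W.

P ≈ 2.86 W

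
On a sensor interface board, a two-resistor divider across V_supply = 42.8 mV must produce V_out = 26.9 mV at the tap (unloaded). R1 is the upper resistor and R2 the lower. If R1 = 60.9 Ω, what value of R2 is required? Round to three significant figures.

R2 ≈ 103 Ω

Required fraction k = V_out/V_supply = 0.6285.
So R2 = R1 · V_out/(V_supply − V_out) = 60.9 × 26.9/(42.8 − 26.9) = 60.9 × 1.692 = 103.0 Ω.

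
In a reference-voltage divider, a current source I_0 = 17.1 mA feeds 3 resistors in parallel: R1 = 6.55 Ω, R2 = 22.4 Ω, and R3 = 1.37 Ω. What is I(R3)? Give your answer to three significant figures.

Conductances: ΣG = 1/6.55 + 1/22.4 + 1/1.37 = 0.9272 (1/Ω).
Current divider: I(R3) = I_0 · G_k/ΣG = 17.1 × (0.7299/0.9272) = 17.1 × 0.7872 = 13.46 mA.

I ≈ 13.5 mA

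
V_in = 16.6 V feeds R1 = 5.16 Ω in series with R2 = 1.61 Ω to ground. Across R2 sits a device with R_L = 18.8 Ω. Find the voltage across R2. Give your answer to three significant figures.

R2 ‖ R_L = (1.61 × 18.8)/(1.61 + 18.8) = 1.483 Ω.
Then V_out = V_in · R2'/(R1 + R2') = 16.6 × 1.483/6.643 = 3.706 V.
(Unloaded it would be 3.95 V; the load pulls it down.)

V_out ≈ 3.71 V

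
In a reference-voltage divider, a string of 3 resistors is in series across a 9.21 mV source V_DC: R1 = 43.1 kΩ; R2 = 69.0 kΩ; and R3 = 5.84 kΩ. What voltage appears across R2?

V ≈ 5.39 mV

Series total: ΣR = 43.1 + 69.0 + 5.84 = 117.9 kΩ.
Voltage divider: V = V_DC · (69.00 / 117.9) = 9.21 × 0.5850 = 5.388 mV.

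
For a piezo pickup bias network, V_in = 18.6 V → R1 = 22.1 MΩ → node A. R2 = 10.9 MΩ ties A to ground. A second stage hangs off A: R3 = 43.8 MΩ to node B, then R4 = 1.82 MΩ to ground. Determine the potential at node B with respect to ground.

V_B ≈ 0.211 V

The second stage (R3 + R4 = 45.62 MΩ) loads node A in parallel with R2.
Effective lower resistance at A: R2 ‖ 45.62 = 8.798 MΩ.
V_A = 18.6 × 8.798/(22.1 + 8.798) = 5.296 V.
Then the unloaded second divider: V_B = V_A × R4/(R3+R4) = 5.296 × 0.03989 = 0.2113 V.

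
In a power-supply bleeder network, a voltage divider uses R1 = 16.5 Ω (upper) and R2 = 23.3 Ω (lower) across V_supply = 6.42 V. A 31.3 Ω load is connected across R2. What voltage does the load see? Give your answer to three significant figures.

V_out ≈ 2.87 V

The load sits in parallel with R2, giving an effective lower resistance R2' = R2·R_L/(R2+R_L) = 13.36 Ω.
Voltage divider with the loaded lower leg: V_out = 6.42 × 13.36/(16.5 + 13.36) = 6.42 × 0.4474 = 2.872 V.
(Unloaded it would be 3.76 V; the load pulls it down.)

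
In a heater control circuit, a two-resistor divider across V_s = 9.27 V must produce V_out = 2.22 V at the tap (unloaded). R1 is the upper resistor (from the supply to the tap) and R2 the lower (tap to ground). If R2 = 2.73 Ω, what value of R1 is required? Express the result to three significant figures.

R1 ≈ 8.67 Ω

V_out/V_s = R2/(R1+R2) = 0.2395.
R1 = R2·(1/k − 1) = 2.73 × 3.176 = 8.670 Ω.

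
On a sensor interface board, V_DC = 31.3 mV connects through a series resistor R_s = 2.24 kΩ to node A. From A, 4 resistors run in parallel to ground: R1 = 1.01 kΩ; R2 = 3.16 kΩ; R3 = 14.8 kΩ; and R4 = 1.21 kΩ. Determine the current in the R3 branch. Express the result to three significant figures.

Parallel bank: R_p = 1/(1/1.01 + 1/3.16 + 1/14.8 + 1/1.21) = 0.4544 kΩ.
V_A = 31.3 × 0.4544/2.694 = 5.279 mV.
I(R3) = V_A / R3 = 5.279/14.8 = 0.3567 µA.

I ≈ 0.357 µA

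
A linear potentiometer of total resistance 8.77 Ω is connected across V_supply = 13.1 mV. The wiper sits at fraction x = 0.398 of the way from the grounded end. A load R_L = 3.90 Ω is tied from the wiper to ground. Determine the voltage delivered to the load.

The pot divides into 5.280 Ω above the wiper and 3.490 Ω below.
Lower segment in parallel with the load: 3.490 ‖ 3.90 = 1.842 Ω.
Then V_out = V_supply · 1.842/(5.280 + 1.842) = 3.388 mV.

V_out ≈ 3.39 mV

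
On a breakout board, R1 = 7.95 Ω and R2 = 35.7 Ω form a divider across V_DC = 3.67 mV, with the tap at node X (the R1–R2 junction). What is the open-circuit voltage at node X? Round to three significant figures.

Open-circuit (no load on X): V_th = V_DC · R2/(R1 + R2) = 3.67 × 35.7/(7.950 + 35.7) = 3.002 mV.

V_th ≈ 3.00 mV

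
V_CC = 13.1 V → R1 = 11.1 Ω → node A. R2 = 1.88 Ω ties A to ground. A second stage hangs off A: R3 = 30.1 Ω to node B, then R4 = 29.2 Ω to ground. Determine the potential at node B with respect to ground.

V_B ≈ 0.910 V

Looking into the second stage from A: R3 + R4 = 59.30 Ω appears in parallel with R2.
R2 ‖ (R3+R4) = 1.822 Ω.
V_A = 13.1 × 1.822/(11.1 + 1.822) = 1.847 V.
V_B = V_A × 0.4924 = 0.9096 V.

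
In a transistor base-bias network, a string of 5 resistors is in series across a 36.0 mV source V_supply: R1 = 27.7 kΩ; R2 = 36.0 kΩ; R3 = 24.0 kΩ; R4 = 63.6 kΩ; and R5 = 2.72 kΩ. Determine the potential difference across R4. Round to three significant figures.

V ≈ 14.9 mV

ΣR = 27.7 + 36.0 + 24.0 + 63.6 + 2.72 = 154.0 kΩ.
V = V_supply · R/ΣR = 36.0 × 0.4129 = 14.87 mV.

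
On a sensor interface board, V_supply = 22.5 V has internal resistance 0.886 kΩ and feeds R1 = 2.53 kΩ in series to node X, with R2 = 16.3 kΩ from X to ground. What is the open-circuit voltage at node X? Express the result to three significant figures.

R1' = 0.886 + 2.53 = 3.416 kΩ (source resistance + R1).
V_th is the unloaded tap voltage: V_supply · R2/(R1'+R2) = 22.5 × 0.8267 = 18.60 V.

V_th ≈ 18.6 V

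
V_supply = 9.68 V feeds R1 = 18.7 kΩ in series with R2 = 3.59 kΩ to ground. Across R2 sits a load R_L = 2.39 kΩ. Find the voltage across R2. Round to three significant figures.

V_out ≈ 0.690 V

R2 ‖ R_L = (3.59 × 2.39)/(3.59 + 2.39) = 1.435 kΩ.
Then V_out = V_supply · R2'/(R1 + R2') = 9.68 × 1.435/20.13 = 0.6898 V.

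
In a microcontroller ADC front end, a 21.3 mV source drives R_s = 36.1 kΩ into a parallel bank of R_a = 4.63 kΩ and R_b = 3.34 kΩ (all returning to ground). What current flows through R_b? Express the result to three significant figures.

I ≈ 0.325 µA

Combine the parallel branches: R_p = (1/4.63 + 1/3.34)⁻¹ = 1.940 kΩ.
V_A by voltage divider: V_A = 21.3 × 1.940/(36.1 + 1.940) = 1.086 mV.
Branch current I = V_A/R_b = 1.086/3.34 = 0.3253 µA.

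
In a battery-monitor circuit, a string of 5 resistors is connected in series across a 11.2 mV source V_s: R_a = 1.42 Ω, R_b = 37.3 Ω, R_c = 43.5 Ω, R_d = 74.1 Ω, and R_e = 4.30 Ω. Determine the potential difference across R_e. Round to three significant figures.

Total series resistance ΣR = 1.42 + 37.3 + 43.5 + 74.1 + 4.30 = 160.6 Ω.
Voltage divider: V = V_s · (4.300 / 160.6) = 11.2 × 0.02677 = 0.2998 mV.

V ≈ 0.300 mV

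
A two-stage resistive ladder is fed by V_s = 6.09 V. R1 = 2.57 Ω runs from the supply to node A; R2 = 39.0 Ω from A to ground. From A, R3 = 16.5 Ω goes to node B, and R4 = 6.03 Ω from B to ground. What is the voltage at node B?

V_B ≈ 1.38 V

The second stage (R3 + R4 = 22.53 Ω) loads node A in parallel with R2.
R2 ‖ (R3+R4) = 14.28 Ω.
First divider: V_A = V_s · 14.28/(2.57 + 14.28) = 5.161 V.
Then the unloaded second divider: V_B = V_A × R4/(R3+R4) = 5.161 × 0.2676 = 1.381 V.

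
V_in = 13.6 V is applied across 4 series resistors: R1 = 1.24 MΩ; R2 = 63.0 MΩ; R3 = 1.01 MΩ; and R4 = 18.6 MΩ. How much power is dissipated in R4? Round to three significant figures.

P ≈ 0.489 µW

The common current is I = 13.6/83.85 = 0.1622 µA.
P(R4) = I²·R4 = (0.1622)² × 18.6 = 0.4893 µW.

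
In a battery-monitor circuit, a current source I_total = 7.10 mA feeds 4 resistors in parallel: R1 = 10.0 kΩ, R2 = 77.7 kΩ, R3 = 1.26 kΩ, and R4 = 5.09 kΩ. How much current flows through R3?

Conductances: ΣG = 1/10.0 + 1/77.7 + 1/1.26 + 1/5.09 = 1.103 (1/kΩ).
R3 takes the fraction G_k/ΣG = 0.7937/1.103 = 0.7195, so I = 7.10 × 0.7195 = 5.109 mA.

I ≈ 5.11 mA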